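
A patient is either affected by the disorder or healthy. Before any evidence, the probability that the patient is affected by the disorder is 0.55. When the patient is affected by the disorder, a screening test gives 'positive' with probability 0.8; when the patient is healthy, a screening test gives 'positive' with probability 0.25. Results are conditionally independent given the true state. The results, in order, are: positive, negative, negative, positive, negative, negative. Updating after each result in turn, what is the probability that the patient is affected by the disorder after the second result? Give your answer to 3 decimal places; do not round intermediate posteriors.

0.511

After 'positive': P(affected) = 0.8·0.5500 / (0.8·0.5500 + 0.25·0.4500) ≈ 0.7964
After 'negative': P(affected) = 0.2·0.7964 / (0.2·0.7964 + 0.75·0.2036) ≈ 0.5105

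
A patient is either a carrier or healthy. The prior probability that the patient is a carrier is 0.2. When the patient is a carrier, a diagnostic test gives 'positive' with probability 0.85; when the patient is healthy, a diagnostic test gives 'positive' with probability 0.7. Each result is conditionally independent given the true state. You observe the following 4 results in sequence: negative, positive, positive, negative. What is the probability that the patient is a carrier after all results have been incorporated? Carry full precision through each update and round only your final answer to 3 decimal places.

Apply Bayes' rule sequentially, carrying P(carrier) forward.
After 'negative': P(carrier) = 0.15·0.2000 / (0.15·0.2000 + 0.3·0.8000) ≈ 0.1111
After 'positive': P(carrier) = 0.85·0.1111 / (0.85·0.1111 + 0.7·0.8889) ≈ 0.1318
After 'positive': P(carrier) = 0.85·0.1318 / (0.85·0.1318 + 0.7·0.8682) ≈ 0.1556
After 'negative': P(carrier) = 0.15·0.1556 / (0.15·0.1556 + 0.3·0.8444) ≈ 0.0844

0.084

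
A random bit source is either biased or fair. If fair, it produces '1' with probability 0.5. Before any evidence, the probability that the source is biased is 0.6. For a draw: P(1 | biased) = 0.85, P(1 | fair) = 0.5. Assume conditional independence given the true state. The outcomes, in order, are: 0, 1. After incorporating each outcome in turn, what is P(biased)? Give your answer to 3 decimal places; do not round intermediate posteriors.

After '0': P(biased) = 0.15·0.6000 / (0.15·0.6000 + 0.5·0.4000) ≈ 0.3103
After '1': P(biased) = 0.85·0.3103 / (0.85·0.3103 + 0.5·0.6897) ≈ 0.4334

0.433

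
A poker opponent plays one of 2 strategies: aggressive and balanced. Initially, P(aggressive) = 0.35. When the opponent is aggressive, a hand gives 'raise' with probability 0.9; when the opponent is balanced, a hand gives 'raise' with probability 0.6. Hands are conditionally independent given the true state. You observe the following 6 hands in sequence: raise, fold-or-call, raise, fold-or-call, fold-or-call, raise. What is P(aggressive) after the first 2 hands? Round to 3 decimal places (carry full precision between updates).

After 'raise': P(aggressive) = 0.9·0.3500 / (0.9·0.3500 + 0.6·0.6500) ≈ 0.4468
After 'fold-or-call': P(aggressive) = 0.1·0.4468 / (0.1·0.4468 + 0.4·0.5532) ≈ 0.1680

0.168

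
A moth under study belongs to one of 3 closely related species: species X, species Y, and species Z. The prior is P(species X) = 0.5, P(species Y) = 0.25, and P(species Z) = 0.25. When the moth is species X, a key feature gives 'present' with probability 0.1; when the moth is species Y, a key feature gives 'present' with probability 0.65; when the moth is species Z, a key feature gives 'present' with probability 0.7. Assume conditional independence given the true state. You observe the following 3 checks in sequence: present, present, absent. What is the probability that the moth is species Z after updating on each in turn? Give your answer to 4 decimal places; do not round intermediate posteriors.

0.4698

Each posterior becomes the prior for the next update.
After 'present': normaliser = 0.1·0.5000 + 0.65·0.2500 + 0.7·0.2500; P(species X) ≈ 0.1290, P(species Y) ≈ 0.4194, P(species Z) ≈ 0.4516
After 'present': normaliser = 0.1·0.1290 + 0.65·0.4194 + 0.7·0.4516; P(species X) ≈ 0.0214, P(species Y) ≈ 0.4531, P(species Z) ≈ 0.5255
After 'absent': normaliser = 0.9·0.0214 + 0.35·0.4531 + 0.3·0.5255; P(species X) ≈ 0.0575, P(species Y) ≈ 0.4726, P(species Z) ≈ 0.4698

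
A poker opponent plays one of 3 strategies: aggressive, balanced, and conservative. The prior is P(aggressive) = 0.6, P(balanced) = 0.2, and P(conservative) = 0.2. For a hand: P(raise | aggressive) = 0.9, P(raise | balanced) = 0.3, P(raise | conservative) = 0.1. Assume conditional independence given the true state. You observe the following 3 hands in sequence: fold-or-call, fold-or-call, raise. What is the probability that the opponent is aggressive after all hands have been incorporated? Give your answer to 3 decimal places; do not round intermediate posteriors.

Apply Bayes' rule sequentially, carrying P(aggressive) forward.
After 'fold-or-call': normaliser = 0.1·0.6000 + 0.7·0.2000 + 0.9·0.2000; P(aggressive) ≈ 0.1579, P(balanced) ≈ 0.3684, P(conservative) ≈ 0.4737
After 'fold-or-call': normaliser = 0.1·0.1579 + 0.7·0.3684 + 0.9·0.4737; P(aggressive) ≈ 0.0226, P(balanced) ≈ 0.3684, P(conservative) ≈ 0.6090
After 'raise': normaliser = 0.9·0.0226 + 0.3·0.3684 + 0.1·0.6090; P(aggressive) ≈ 0.1059, P(balanced) ≈ 0.5765, P(conservative) ≈ 0.3176

0.106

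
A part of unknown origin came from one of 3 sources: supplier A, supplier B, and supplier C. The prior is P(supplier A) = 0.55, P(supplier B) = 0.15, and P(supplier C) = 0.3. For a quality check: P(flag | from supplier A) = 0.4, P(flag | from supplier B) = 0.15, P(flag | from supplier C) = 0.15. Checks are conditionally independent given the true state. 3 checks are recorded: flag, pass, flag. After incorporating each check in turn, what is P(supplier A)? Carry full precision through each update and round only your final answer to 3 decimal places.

0.860

Each posterior becomes the prior for the next update.
After 'flag': normaliser = 0.4·0.5500 + 0.15·0.1500 + 0.15·0.3000; P(supplier A) ≈ 0.7652, P(supplier B) ≈ 0.0783, P(supplier C) ≈ 0.1565
After 'pass': normaliser = 0.6·0.7652 + 0.85·0.0783 + 0.85·0.1565; P(supplier A) ≈ 0.6970, P(supplier B) ≈ 0.1010, P(supplier C) ≈ 0.2020
After 'flag': normaliser = 0.4·0.6970 + 0.15·0.1010 + 0.15·0.2020; P(supplier A) ≈ 0.8598, P(supplier B) ≈ 0.0467, P(supplier C) ≈ 0.0934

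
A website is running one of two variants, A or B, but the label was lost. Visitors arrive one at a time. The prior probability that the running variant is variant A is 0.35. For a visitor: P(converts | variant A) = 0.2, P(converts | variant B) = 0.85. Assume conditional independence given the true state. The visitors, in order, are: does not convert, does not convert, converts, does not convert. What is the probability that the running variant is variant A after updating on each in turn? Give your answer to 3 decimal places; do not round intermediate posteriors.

After 'does not convert': P(A) = 0.8·0.3500 / (0.8·0.3500 + 0.15·0.6500) ≈ 0.7417
After 'does not convert': P(A) = 0.8·0.7417 / (0.8·0.7417 + 0.15·0.2583) ≈ 0.9387
After 'converts': P(A) = 0.2·0.9387 / (0.2·0.9387 + 0.85·0.0613) ≈ 0.7828
After 'does not convert': P(A) = 0.8·0.7828 / (0.8·0.7828 + 0.15·0.2172) ≈ 0.9505

0.951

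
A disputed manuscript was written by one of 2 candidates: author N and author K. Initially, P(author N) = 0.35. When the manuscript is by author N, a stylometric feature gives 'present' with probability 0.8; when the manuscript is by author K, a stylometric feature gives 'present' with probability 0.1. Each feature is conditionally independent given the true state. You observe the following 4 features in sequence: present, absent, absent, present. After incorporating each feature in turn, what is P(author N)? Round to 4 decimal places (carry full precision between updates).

0.6299

After 'present': P(author N) = 0.8·0.3500 / (0.8·0.3500 + 0.1·0.6500) ≈ 0.8116
After 'absent': P(author N) = 0.2·0.8116 / (0.2·0.8116 + 0.9·0.1884) ≈ 0.4891
After 'absent': P(author N) = 0.2·0.4891 / (0.2·0.4891 + 0.9·0.5109) ≈ 0.1754
After 'present': P(author N) = 0.8·0.1754 / (0.8·0.1754 + 0.1·0.8246) ≈ 0.6299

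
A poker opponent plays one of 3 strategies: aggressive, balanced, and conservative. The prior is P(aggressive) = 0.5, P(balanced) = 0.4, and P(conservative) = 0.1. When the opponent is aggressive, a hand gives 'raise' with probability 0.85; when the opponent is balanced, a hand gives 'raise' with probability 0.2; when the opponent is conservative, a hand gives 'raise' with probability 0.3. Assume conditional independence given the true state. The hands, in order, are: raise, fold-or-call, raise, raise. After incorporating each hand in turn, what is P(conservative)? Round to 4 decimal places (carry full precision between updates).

After 'raise': normaliser = 0.85·0.5000 + 0.2·0.4000 + 0.3·0.1000; P(aggressive) ≈ 0.7944, P(balanced) ≈ 0.1495, P(conservative) ≈ 0.0561
After 'fold-or-call': normaliser = 0.15·0.7944 + 0.8·0.1495 + 0.7·0.0561; P(aggressive) ≈ 0.4286, P(balanced) ≈ 0.4303, P(conservative) ≈ 0.1412
After 'raise': normaliser = 0.85·0.4286 + 0.2·0.4303 + 0.3·0.1412; P(aggressive) ≈ 0.7394, P(balanced) ≈ 0.1747, P(conservative) ≈ 0.0860
After 'raise': normaliser = 0.85·0.7394 + 0.2·0.1747 + 0.3·0.0860; P(aggressive) ≈ 0.9119, P(balanced) ≈ 0.0507, P(conservative) ≈ 0.0374

0.0374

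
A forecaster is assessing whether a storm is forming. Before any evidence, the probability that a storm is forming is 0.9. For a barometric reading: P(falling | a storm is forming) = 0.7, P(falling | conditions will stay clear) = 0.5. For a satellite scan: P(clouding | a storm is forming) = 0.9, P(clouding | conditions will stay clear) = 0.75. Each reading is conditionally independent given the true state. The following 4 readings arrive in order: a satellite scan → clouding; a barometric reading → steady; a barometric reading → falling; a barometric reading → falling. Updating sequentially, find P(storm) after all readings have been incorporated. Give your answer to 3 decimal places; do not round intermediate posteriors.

0.927

Each posterior becomes the prior for the next update.
After a satellite scan='clouding': P(storm) = 0.9·0.9000 / (0.9·0.9000 + 0.75·0.1000) ≈ 0.9153
After a barometric reading='steady': P(storm) = 0.3·0.9153 / (0.3·0.9153 + 0.5·0.0847) ≈ 0.8663
After a barometric reading='falling': P(storm) = 0.7·0.8663 / (0.7·0.8663 + 0.5·0.1337) ≈ 0.9007
After a barometric reading='falling': P(storm) = 0.7·0.9007 / (0.7·0.9007 + 0.5·0.0993) ≈ 0.9270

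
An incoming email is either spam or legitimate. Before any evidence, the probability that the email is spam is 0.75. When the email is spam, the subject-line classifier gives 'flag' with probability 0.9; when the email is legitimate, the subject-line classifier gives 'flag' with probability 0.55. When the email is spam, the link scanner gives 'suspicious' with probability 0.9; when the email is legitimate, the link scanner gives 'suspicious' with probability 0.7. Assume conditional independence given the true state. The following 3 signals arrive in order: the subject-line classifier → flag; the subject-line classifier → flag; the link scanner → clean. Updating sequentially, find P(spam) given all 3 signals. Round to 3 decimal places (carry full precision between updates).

After the subject-line classifier='flag': P(spam) = 0.9·0.7500 / (0.9·0.7500 + 0.55·0.2500) ≈ 0.8308
After the subject-line classifier='flag': P(spam) = 0.9·0.8308 / (0.9·0.8308 + 0.55·0.1692) ≈ 0.8893
After the link scanner='clean': P(spam) = 0.1·0.8893 / (0.1·0.8893 + 0.3·0.1107) ≈ 0.7281

0.728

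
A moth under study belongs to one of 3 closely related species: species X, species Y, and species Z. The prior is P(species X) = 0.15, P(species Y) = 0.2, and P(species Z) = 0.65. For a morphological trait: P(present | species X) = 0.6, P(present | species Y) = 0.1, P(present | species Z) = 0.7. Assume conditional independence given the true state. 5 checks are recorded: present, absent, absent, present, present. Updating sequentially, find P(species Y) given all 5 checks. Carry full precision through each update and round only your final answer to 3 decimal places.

0.006

After 'present': normaliser = 0.6·0.1500 + 0.1·0.2000 + 0.7·0.6500; P(species X) ≈ 0.1593, P(species Y) ≈ 0.0354, P(species Z) ≈ 0.8053
After 'absent': normaliser = 0.4·0.1593 + 0.9·0.0354 + 0.3·0.8053; P(species X) ≈ 0.1890, P(species Y) ≈ 0.0945, P(species Z) ≈ 0.7165
After 'absent': normaliser = 0.4·0.1890 + 0.9·0.0945 + 0.3·0.7165; P(species X) ≈ 0.2013, P(species Y) ≈ 0.2264, P(species Z) ≈ 0.5723
After 'present': normaliser = 0.6·0.2013 + 0.1·0.2264 + 0.7·0.5723; P(species X) ≈ 0.2220, P(species Y) ≈ 0.0416, P(species Z) ≈ 0.7364
After 'present': normaliser = 0.6·0.2220 + 0.1·0.0416 + 0.7·0.7364; P(species X) ≈ 0.2040, P(species Y) ≈ 0.0064, P(species Z) ≈ 0.7896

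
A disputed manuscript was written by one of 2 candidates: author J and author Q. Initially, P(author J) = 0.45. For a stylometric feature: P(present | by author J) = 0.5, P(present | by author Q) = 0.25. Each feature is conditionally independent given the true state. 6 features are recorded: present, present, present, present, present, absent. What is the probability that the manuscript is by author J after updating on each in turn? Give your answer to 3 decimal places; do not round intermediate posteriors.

Apply Bayes' rule sequentially, carrying P(author J) forward.
After 'present': P(author J) = 0.5·0.4500 / (0.5·0.4500 + 0.25·0.5500) ≈ 0.6207
After 'present': P(author J) = 0.5·0.6207 / (0.5·0.6207 + 0.25·0.3793) ≈ 0.7660
After 'present': P(author J) = 0.5·0.7660 / (0.5·0.7660 + 0.25·0.2340) ≈ 0.8675
After 'present': P(author J) = 0.5·0.8675 / (0.5·0.8675 + 0.25·0.1325) ≈ 0.9290
After 'present': P(author J) = 0.5·0.9290 / (0.5·0.9290 + 0.25·0.0710) ≈ 0.9632
After 'absent': P(author J) = 0.5·0.9632 / (0.5·0.9632 + 0.75·0.0368) ≈ 0.9458

0.946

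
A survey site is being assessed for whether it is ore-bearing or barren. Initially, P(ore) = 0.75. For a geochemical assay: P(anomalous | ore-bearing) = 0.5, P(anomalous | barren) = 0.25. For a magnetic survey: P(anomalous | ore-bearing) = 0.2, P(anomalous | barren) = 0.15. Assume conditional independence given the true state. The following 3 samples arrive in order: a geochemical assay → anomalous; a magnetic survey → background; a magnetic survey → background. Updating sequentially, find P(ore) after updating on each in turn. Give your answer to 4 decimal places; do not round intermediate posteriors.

After a geochemical assay='anomalous': P(ore) = 0.5·0.7500 / (0.5·0.7500 + 0.25·0.2500) ≈ 0.8571
After a magnetic survey='background': P(ore) = 0.8·0.8571 / (0.8·0.8571 + 0.85·0.1429) ≈ 0.8496
After a magnetic survey='background': P(ore) = 0.8·0.8496 / (0.8·0.8496 + 0.85·0.1504) ≈ 0.8416

0.8416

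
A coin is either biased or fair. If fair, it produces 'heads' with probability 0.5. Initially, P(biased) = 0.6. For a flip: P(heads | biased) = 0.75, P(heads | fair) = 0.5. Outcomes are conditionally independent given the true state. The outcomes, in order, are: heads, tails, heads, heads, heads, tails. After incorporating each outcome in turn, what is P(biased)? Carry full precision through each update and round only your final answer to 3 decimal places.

0.655

Each posterior becomes the prior for the next update.
After 'heads': P(biased) = 0.75·0.6000 / (0.75·0.6000 + 0.5·0.4000) ≈ 0.6923
After 'tails': P(biased) = 0.25·0.6923 / (0.25·0.6923 + 0.5·0.3077) ≈ 0.5294
After 'heads': P(biased) = 0.75·0.5294 / (0.75·0.5294 + 0.5·0.4706) ≈ 0.6279
After 'heads': P(biased) = 0.75·0.6279 / (0.75·0.6279 + 0.5·0.3721) ≈ 0.7168
After 'heads': P(biased) = 0.75·0.7168 / (0.75·0.7168 + 0.5·0.2832) ≈ 0.7915
After 'tails': P(biased) = 0.25·0.7915 / (0.25·0.7915 + 0.5·0.2085) ≈ 0.6550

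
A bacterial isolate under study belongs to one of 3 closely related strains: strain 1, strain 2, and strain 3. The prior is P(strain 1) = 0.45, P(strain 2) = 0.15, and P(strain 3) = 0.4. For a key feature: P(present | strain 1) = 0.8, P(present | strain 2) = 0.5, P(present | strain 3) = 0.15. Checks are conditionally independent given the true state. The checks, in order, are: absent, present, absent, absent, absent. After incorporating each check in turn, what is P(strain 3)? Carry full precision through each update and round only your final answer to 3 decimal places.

After 'absent': normaliser = 0.2·0.4500 + 0.5·0.1500 + 0.85·0.4000; P(strain 1) ≈ 0.1782, P(strain 2) ≈ 0.1485, P(strain 3) ≈ 0.6733
After 'present': normaliser = 0.8·0.1782 + 0.5·0.1485 + 0.15·0.6733; P(strain 1) ≈ 0.4486, P(strain 2) ≈ 0.2336, P(strain 3) ≈ 0.3178
After 'absent': normaliser = 0.2·0.4486 + 0.5·0.2336 + 0.85·0.3178; P(strain 1) ≈ 0.1882, P(strain 2) ≈ 0.2451, P(strain 3) ≈ 0.5667
After 'absent': normaliser = 0.2·0.1882 + 0.5·0.2451 + 0.85·0.5667; P(strain 1) ≈ 0.0587, P(strain 2) ≈ 0.1909, P(strain 3) ≈ 0.7504
After 'absent': normaliser = 0.2·0.0587 + 0.5·0.1909 + 0.85·0.7504; P(strain 1) ≈ 0.0157, P(strain 2) ≈ 0.1281, P(strain 3) ≈ 0.8561

0.856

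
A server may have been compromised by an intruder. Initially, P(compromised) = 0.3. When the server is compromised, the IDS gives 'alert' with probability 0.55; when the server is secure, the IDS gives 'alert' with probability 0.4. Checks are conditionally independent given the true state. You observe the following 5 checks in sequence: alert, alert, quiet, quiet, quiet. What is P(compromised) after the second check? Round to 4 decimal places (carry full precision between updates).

After 'alert': P(compromised) = 0.55·0.3000 / (0.55·0.3000 + 0.4·0.7000) ≈ 0.3708
After 'alert': P(compromised) = 0.55·0.3708 / (0.55·0.3708 + 0.4·0.6292) ≈ 0.4476

0.4476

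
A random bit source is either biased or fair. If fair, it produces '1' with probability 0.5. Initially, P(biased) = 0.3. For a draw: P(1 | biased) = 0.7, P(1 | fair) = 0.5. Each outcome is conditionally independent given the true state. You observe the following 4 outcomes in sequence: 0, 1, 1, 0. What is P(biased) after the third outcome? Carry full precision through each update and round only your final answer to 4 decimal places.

0.3351

After '0': P(biased) = 0.3·0.3000 / (0.3·0.3000 + 0.5·0.7000) ≈ 0.2045
After '1': P(biased) = 0.7·0.2045 / (0.7·0.2045 + 0.5·0.7955) ≈ 0.2647
After '1': P(biased) = 0.7·0.2647 / (0.7·0.2647 + 0.5·0.7353) ≈ 0.3351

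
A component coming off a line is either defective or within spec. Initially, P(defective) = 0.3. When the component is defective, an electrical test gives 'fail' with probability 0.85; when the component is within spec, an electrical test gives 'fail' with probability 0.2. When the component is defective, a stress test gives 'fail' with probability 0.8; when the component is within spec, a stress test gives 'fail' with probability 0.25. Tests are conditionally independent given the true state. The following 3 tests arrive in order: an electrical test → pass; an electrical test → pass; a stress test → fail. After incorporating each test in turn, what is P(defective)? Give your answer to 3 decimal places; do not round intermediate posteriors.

After an electrical test='pass': P(defective) = 0.15·0.3000 / (0.15·0.3000 + 0.8·0.7000) ≈ 0.0744
After an electrical test='pass': P(defective) = 0.15·0.0744 / (0.15·0.0744 + 0.8·0.9256) ≈ 0.0148
After a stress test='fail': P(defective) = 0.8·0.0148 / (0.8·0.0148 + 0.25·0.9852) ≈ 0.0460

0.046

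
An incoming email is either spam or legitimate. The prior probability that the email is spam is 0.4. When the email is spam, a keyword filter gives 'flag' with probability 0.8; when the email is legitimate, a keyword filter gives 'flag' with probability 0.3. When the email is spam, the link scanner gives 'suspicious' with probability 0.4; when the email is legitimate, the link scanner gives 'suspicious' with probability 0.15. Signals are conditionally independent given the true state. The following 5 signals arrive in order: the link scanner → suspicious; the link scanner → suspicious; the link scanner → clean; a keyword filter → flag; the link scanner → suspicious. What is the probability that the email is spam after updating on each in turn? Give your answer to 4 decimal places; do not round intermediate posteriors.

0.9597

After the link scanner='suspicious': P(spam) = 0.4·0.4000 / (0.4·0.4000 + 0.15·0.6000) ≈ 0.6400
After the link scanner='suspicious': P(spam) = 0.4·0.6400 / (0.4·0.6400 + 0.15·0.3600) ≈ 0.8258
After the link scanner='clean': P(spam) = 0.6·0.8258 / (0.6·0.8258 + 0.85·0.1742) ≈ 0.7699
After a keyword filter='flag': P(spam) = 0.8·0.7699 / (0.8·0.7699 + 0.3·0.2301) ≈ 0.8992
After the link scanner='suspicious': P(spam) = 0.4·0.8992 / (0.4·0.8992 + 0.15·0.1008) ≈ 0.9597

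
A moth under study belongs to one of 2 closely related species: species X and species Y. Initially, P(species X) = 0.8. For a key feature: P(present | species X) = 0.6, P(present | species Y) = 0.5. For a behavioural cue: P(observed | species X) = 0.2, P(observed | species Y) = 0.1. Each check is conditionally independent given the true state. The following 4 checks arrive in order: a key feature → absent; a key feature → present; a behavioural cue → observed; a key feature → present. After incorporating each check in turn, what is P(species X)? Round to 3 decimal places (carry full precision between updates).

0.902

After a key feature='absent': P(species X) = 0.4·0.8000 / (0.4·0.8000 + 0.5·0.2000) ≈ 0.7619
After a key feature='present': P(species X) = 0.6·0.7619 / (0.6·0.7619 + 0.5·0.2381) ≈ 0.7934
After a behavioural cue='observed': P(species X) = 0.2·0.7934 / (0.2·0.7934 + 0.1·0.2066) ≈ 0.8848
After a key feature='present': P(species X) = 0.6·0.8848 / (0.6·0.8848 + 0.5·0.1152) ≈ 0.9021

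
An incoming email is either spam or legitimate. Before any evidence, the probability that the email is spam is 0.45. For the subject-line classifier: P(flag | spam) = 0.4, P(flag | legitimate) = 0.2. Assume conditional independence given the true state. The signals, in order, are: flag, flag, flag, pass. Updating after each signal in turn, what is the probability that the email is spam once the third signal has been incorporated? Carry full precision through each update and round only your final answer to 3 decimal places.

0.867

After 'flag': P(spam) = 0.4·0.4500 / (0.4·0.4500 + 0.2·0.5500) ≈ 0.6207
After 'flag': P(spam) = 0.4·0.6207 / (0.4·0.6207 + 0.2·0.3793) ≈ 0.7660
After 'flag': P(spam) = 0.4·0.7660 / (0.4·0.7660 + 0.2·0.2340) ≈ 0.8675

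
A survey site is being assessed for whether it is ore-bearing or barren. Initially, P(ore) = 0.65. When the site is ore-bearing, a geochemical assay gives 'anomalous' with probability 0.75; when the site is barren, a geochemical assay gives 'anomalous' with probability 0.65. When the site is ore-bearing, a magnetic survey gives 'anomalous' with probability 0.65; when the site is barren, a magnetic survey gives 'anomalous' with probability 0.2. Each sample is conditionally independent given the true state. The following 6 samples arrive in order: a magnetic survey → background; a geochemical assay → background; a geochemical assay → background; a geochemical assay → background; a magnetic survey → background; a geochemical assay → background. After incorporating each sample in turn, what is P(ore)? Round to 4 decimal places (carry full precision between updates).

0.0847

Apply Bayes' rule sequentially, carrying P(ore) forward.
After a magnetic survey='background': P(ore) = 0.35·0.6500 / (0.35·0.6500 + 0.8·0.3500) ≈ 0.4483
After a geochemical assay='background': P(ore) = 0.25·0.4483 / (0.25·0.4483 + 0.35·0.5517) ≈ 0.3672
After a geochemical assay='background': P(ore) = 0.25·0.3672 / (0.25·0.3672 + 0.35·0.6328) ≈ 0.2931
After a geochemical assay='background': P(ore) = 0.25·0.2931 / (0.25·0.2931 + 0.35·0.7069) ≈ 0.2285
After a magnetic survey='background': P(ore) = 0.35·0.2285 / (0.35·0.2285 + 0.8·0.7715) ≈ 0.1147
After a geochemical assay='background': P(ore) = 0.25·0.1147 / (0.25·0.1147 + 0.35·0.8853) ≈ 0.0847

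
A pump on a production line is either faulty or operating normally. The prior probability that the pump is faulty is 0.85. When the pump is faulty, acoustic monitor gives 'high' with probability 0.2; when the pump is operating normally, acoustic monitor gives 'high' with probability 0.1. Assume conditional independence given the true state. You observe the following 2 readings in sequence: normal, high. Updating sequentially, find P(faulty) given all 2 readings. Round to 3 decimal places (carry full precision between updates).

0.910

After 'normal': P(faulty) = 0.8·0.8500 / (0.8·0.8500 + 0.9·0.1500) ≈ 0.8344
After 'high': P(faulty) = 0.2·0.8344 / (0.2·0.8344 + 0.1·0.1656) ≈ 0.9097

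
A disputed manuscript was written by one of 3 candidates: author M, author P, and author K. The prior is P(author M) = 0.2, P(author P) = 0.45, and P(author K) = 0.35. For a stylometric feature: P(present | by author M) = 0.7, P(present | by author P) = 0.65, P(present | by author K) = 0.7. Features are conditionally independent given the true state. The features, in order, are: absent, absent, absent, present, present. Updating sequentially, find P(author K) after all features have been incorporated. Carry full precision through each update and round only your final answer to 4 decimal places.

After 'absent': normaliser = 0.3·0.2000 + 0.35·0.4500 + 0.3·0.3500; P(author M) ≈ 0.1860, P(author P) ≈ 0.4884, P(author K) ≈ 0.3256
After 'absent': normaliser = 0.3·0.1860 + 0.35·0.4884 + 0.3·0.3256; P(author M) ≈ 0.1720, P(author P) ≈ 0.5269, P(author K) ≈ 0.3011
After 'absent': normaliser = 0.3·0.1720 + 0.35·0.5269 + 0.3·0.3011; P(author M) ≈ 0.1582, P(author P) ≈ 0.5651, P(author K) ≈ 0.2768
After 'present': normaliser = 0.7·0.1582 + 0.65·0.5651 + 0.7·0.2768; P(author M) ≈ 0.1648, P(author P) ≈ 0.5468, P(author K) ≈ 0.2884
After 'present': normaliser = 0.7·0.1648 + 0.65·0.5468 + 0.7·0.2884; P(author M) ≈ 0.1715, P(author P) ≈ 0.5284, P(author K) ≈ 0.3001

0.3001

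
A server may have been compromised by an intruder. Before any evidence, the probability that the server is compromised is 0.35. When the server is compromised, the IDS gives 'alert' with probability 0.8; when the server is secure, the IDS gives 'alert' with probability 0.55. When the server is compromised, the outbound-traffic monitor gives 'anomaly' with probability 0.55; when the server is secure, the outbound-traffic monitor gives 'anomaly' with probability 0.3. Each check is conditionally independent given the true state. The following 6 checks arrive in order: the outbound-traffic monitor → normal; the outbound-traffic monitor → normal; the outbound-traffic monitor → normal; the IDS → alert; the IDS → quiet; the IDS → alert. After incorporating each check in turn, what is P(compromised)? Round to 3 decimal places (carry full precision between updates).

0.119

After the outbound-traffic monitor='normal': P(compromised) = 0.45·0.3500 / (0.45·0.3500 + 0.7·0.6500) ≈ 0.2571
After the outbound-traffic monitor='normal': P(compromised) = 0.45·0.2571 / (0.45·0.2571 + 0.7·0.7429) ≈ 0.1820
After the outbound-traffic monitor='normal': P(compromised) = 0.45·0.1820 / (0.45·0.1820 + 0.7·0.8180) ≈ 0.1252
After the IDS='alert': P(compromised) = 0.8·0.1252 / (0.8·0.1252 + 0.55·0.8748) ≈ 0.1722
After the IDS='quiet': P(compromised) = 0.2·0.1722 / (0.2·0.1722 + 0.45·0.8278) ≈ 0.0847
After the IDS='alert': P(compromised) = 0.8·0.0847 / (0.8·0.0847 + 0.55·0.9153) ≈ 0.1186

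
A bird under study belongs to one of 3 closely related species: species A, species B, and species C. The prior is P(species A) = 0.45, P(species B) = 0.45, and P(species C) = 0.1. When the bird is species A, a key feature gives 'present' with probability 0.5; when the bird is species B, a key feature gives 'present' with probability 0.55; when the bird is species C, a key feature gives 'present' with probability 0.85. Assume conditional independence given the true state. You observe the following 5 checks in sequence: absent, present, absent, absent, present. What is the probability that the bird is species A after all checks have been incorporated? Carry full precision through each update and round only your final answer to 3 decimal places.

After 'absent': normaliser = 0.5·0.4500 + 0.45·0.4500 + 0.15·0.1000; P(species A) ≈ 0.5085, P(species B) ≈ 0.4576, P(species C) ≈ 0.0339
After 'present': normaliser = 0.5·0.5085 + 0.55·0.4576 + 0.85·0.0339; P(species A) ≈ 0.4754, P(species B) ≈ 0.4707, P(species C) ≈ 0.0539
After 'absent': normaliser = 0.5·0.4754 + 0.45·0.4707 + 0.15·0.0539; P(species A) ≈ 0.5195, P(species B) ≈ 0.4629, P(species C) ≈ 0.0177
After 'absent': normaliser = 0.5·0.5195 + 0.45·0.4629 + 0.15·0.0177; P(species A) ≈ 0.5518, P(species B) ≈ 0.4425, P(species C) ≈ 0.0056
After 'present': normaliser = 0.5·0.5518 + 0.55·0.4425 + 0.85·0.0056; P(species A) ≈ 0.5265, P(species B) ≈ 0.4644, P(species C) ≈ 0.0091

0.526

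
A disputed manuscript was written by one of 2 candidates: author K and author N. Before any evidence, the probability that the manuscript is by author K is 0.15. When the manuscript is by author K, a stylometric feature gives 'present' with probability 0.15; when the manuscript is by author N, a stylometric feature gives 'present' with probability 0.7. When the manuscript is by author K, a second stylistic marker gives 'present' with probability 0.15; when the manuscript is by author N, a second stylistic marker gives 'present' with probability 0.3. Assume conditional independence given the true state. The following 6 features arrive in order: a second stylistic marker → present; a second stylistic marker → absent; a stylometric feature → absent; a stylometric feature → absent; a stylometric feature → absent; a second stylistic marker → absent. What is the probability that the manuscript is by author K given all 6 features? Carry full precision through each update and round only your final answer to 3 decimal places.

After a second stylistic marker='present': P(author K) = 0.15·0.1500 / (0.15·0.1500 + 0.3·0.8500) ≈ 0.0811
After a second stylistic marker='absent': P(author K) = 0.85·0.0811 / (0.85·0.0811 + 0.7·0.9189) ≈ 0.0968
After a stylometric feature='absent': P(author K) = 0.85·0.0968 / (0.85·0.0968 + 0.3·0.9032) ≈ 0.2329
After a stylometric feature='absent': P(author K) = 0.85·0.2329 / (0.85·0.2329 + 0.3·0.7671) ≈ 0.4624
After a stylometric feature='absent': P(author K) = 0.85·0.4624 / (0.85·0.4624 + 0.3·0.5376) ≈ 0.7090
After a second stylistic marker='absent': P(author K) = 0.85·0.7090 / (0.85·0.7090 + 0.7·0.2910) ≈ 0.7474

0.747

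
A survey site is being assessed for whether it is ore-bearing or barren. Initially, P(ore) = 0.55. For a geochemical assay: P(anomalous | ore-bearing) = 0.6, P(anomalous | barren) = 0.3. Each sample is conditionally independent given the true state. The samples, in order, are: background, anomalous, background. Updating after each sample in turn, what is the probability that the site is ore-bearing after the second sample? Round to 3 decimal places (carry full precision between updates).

After 'background': P(ore) = 0.4·0.5500 / (0.4·0.5500 + 0.7·0.4500) ≈ 0.4112
After 'anomalous': P(ore) = 0.6·0.4112 / (0.6·0.4112 + 0.3·0.5888) ≈ 0.5828

0.583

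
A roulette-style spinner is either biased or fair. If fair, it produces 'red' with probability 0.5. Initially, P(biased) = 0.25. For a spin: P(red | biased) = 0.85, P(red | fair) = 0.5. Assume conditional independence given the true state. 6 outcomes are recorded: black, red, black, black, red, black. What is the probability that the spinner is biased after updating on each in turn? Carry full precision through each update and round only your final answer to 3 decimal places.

After 'black': P(biased) = 0.15·0.2500 / (0.15·0.2500 + 0.5·0.7500) ≈ 0.0909
After 'red': P(biased) = 0.85·0.0909 / (0.85·0.0909 + 0.5·0.9091) ≈ 0.1453
After 'black': P(biased) = 0.15·0.1453 / (0.15·0.1453 + 0.5·0.8547) ≈ 0.0485
After 'black': P(biased) = 0.15·0.0485 / (0.15·0.0485 + 0.5·0.9515) ≈ 0.0151
After 'red': P(biased) = 0.85·0.0151 / (0.85·0.0151 + 0.5·0.9849) ≈ 0.0254
After 'black': P(biased) = 0.15·0.0254 / (0.15·0.0254 + 0.5·0.9746) ≈ 0.0077

0.008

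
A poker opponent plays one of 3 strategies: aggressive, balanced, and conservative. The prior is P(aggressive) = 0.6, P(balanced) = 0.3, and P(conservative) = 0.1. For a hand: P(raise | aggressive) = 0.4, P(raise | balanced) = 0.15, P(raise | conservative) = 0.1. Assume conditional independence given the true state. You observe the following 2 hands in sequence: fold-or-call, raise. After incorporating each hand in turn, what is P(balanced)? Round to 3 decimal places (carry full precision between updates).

Each posterior becomes the prior for the next update.
After 'fold-or-call': normaliser = 0.6·0.6000 + 0.85·0.3000 + 0.9·0.1000; P(aggressive) ≈ 0.5106, P(balanced) ≈ 0.3617, P(conservative) ≈ 0.1277
After 'raise': normaliser = 0.4·0.5106 + 0.15·0.3617 + 0.1·0.1277; P(aggressive) ≈ 0.7529, P(balanced) ≈ 0.2000, P(conservative) ≈ 0.0471

0.200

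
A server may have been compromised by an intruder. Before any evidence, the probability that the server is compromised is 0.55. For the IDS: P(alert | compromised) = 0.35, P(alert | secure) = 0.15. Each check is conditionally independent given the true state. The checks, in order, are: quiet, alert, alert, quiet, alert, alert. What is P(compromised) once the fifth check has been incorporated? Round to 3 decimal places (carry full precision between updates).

After 'quiet': P(compromised) = 0.65·0.5500 / (0.65·0.5500 + 0.85·0.4500) ≈ 0.4831
After 'alert': P(compromised) = 0.35·0.4831 / (0.35·0.4831 + 0.15·0.5169) ≈ 0.6856
After 'alert': P(compromised) = 0.35·0.6856 / (0.35·0.6856 + 0.15·0.3144) ≈ 0.8358
After 'quiet': P(compromised) = 0.65·0.8358 / (0.65·0.8358 + 0.85·0.1642) ≈ 0.7956
After 'alert': P(compromised) = 0.35·0.7956 / (0.35·0.7956 + 0.15·0.2044) ≈ 0.9008

0.901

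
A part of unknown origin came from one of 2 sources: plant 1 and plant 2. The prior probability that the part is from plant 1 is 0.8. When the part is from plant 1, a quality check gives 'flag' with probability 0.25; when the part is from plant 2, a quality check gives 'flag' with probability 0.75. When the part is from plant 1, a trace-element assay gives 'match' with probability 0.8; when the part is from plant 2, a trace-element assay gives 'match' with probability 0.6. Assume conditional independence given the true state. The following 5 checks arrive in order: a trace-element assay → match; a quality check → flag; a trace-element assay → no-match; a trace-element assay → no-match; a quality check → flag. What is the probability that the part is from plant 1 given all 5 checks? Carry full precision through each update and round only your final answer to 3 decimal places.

After a trace-element assay='match': P(plant 1) = 0.8·0.8000 / (0.8·0.8000 + 0.6·0.2000) ≈ 0.8421
After a quality check='flag': P(plant 1) = 0.25·0.8421 / (0.25·0.8421 + 0.75·0.1579) ≈ 0.6400
After a trace-element assay='no-match': P(plant 1) = 0.2·0.6400 / (0.2·0.6400 + 0.4·0.3600) ≈ 0.4706
After a trace-element assay='no-match': P(plant 1) = 0.2·0.4706 / (0.2·0.4706 + 0.4·0.5294) ≈ 0.3077
After a quality check='flag': P(plant 1) = 0.25·0.3077 / (0.25·0.3077 + 0.75·0.6923) ≈ 0.1290

0.129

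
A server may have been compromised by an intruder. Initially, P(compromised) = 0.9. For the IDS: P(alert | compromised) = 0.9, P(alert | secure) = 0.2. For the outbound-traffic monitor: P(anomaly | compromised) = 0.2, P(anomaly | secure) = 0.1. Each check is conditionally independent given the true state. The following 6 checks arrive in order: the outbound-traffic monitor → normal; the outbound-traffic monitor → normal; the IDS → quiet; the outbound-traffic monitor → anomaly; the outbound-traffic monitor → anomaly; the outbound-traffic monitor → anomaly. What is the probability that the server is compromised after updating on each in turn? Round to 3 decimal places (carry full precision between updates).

0.877

After the outbound-traffic monitor='normal': P(compromised) = 0.8·0.9000 / (0.8·0.9000 + 0.9·0.1000) ≈ 0.8889
After the outbound-traffic monitor='normal': P(compromised) = 0.8·0.8889 / (0.8·0.8889 + 0.9·0.1111) ≈ 0.8767
After the IDS='quiet': P(compromised) = 0.1·0.8767 / (0.1·0.8767 + 0.8·0.1233) ≈ 0.4706
After the outbound-traffic monitor='anomaly': P(compromised) = 0.2·0.4706 / (0.2·0.4706 + 0.1·0.5294) ≈ 0.6400
After the outbound-traffic monitor='anomaly': P(compromised) = 0.2·0.6400 / (0.2·0.6400 + 0.1·0.3600) ≈ 0.7805
After the outbound-traffic monitor='anomaly': P(compromised) = 0.2·0.7805 / (0.2·0.7805 + 0.1·0.2195) ≈ 0.8767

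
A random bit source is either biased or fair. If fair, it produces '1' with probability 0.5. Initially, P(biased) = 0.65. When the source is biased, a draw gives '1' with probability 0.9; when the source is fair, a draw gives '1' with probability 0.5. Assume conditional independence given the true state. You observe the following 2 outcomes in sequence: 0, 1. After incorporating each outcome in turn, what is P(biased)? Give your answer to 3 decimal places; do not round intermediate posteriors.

After '0': P(biased) = 0.1·0.6500 / (0.1·0.6500 + 0.5·0.3500) ≈ 0.2708
After '1': P(biased) = 0.9·0.2708 / (0.9·0.2708 + 0.5·0.7292) ≈ 0.4007

0.401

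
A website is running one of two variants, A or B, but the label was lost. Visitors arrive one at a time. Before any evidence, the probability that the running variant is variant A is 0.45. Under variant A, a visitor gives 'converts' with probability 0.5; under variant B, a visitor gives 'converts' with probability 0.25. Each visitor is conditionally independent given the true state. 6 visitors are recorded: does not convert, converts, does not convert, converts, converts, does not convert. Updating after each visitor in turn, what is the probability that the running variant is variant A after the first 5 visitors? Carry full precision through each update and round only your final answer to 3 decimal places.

After 'does not convert': P(A) = 0.5·0.4500 / (0.5·0.4500 + 0.75·0.5500) ≈ 0.3529
After 'converts': P(A) = 0.5·0.3529 / (0.5·0.3529 + 0.25·0.6471) ≈ 0.5217
After 'does not convert': P(A) = 0.5·0.5217 / (0.5·0.5217 + 0.75·0.4783) ≈ 0.4211
After 'converts': P(A) = 0.5·0.4211 / (0.5·0.4211 + 0.25·0.5789) ≈ 0.5926
After 'converts': P(A) = 0.5·0.5926 / (0.5·0.5926 + 0.25·0.4074) ≈ 0.7442

0.744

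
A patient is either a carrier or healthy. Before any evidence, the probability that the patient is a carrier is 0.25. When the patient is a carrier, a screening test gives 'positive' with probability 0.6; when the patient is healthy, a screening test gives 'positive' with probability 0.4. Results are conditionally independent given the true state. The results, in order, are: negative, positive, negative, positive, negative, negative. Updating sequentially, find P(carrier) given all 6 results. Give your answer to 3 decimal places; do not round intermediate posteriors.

After 'negative': P(carrier) = 0.4·0.2500 / (0.4·0.2500 + 0.6·0.7500) ≈ 0.1818
After 'positive': P(carrier) = 0.6·0.1818 / (0.6·0.1818 + 0.4·0.8182) ≈ 0.2500
After 'negative': P(carrier) = 0.4·0.2500 / (0.4·0.2500 + 0.6·0.7500) ≈ 0.1818
After 'positive': P(carrier) = 0.6·0.1818 / (0.6·0.1818 + 0.4·0.8182) ≈ 0.2500
After 'negative': P(carrier) = 0.4·0.2500 / (0.4·0.2500 + 0.6·0.7500) ≈ 0.1818
After 'negative': P(carrier) = 0.4·0.1818 / (0.4·0.1818 + 0.6·0.8182) ≈ 0.1290

0.129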